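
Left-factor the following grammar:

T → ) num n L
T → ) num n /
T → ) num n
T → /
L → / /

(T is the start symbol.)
T → ) num n T'
T' → L
T' → /
T' → ε
T → /
L → / /

Left-factoring transforms A → αβ₁ | αβ₂ into A → αA' and A' → β₁ | β₂
(α is the longest common prefix among the alternatives). Repeat until
no nonterminal has two alternatives with a common prefix.

Round 1: T has alternatives sharing prefix ') num n'. Introduce T': T → ) num n T'
  Add: T' → L
  Add: T' → /
  Add: T' → ε

No remaining common prefixes — done.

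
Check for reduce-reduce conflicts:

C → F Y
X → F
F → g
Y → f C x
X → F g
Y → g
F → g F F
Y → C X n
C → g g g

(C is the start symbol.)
A reduce-reduce conflict occurs when an LR(0) state has two complete items [A → α .] and [B → β .] — both call for a reduction, and with no lookahead the parser cannot choose between them.

Augment with C' → C and build the canonical LR(0) collection (I0 = CLOSURE({[C' → . C]}), then GOTO on every symbol after a dot until no new states appear). It has 19 states:
  I0: { [C → . F Y], [C → . g g g], [C' → . C], [F → . g F F], [F → . g] }  — shift
  I1: { [C' → C .] }  — accept
  I2: { [C → . F Y], [C → . g g g], [C → F . Y], [F → . g F F], [F → . g], [Y → . C X n], [Y → . f C x], [Y → . g] }  — shift
  I3: { [C → g . g g], [F → . g F F], [F → . g], [F → g . F F], [F → g .] }  — shift, reduce
  I4: { [F → . g F F], [F → . g], [F → g F . F] }  — shift
  I5: { [C → g g . g], [F → . g F F], [F → . g], [F → g . F F], [F → g .] }  — shift, reduce
  I6: { [C → g g g .], [F → . g F F], [F → . g], [F → g . F F], [F → g .] }  — shift, 2 reduces
  I7: { [F → . g F F], [F → . g], [F → g . F F], [F → g .] }  — shift, reduce
  I8: { [F → g F F .] }  — reduce
  I9: { [F → . g F F], [F → . g], [X → . F g], [X → . F], [Y → C . X n] }  — shift
  I10: { [C → F Y .] }  — reduce
  I11: { [C → . F Y], [C → . g g g], [F → . g F F], [F → . g], [Y → f . C x] }  — shift
  I12: { [C → g . g g], [F → . g F F], [F → . g], [F → g . F F], [F → g .], [Y → g .] }  — shift, 2 reduces
  I13: { [Y → f C . x] }  — shift
  I14: { [Y → f C x .] }  — reduce
  I15: { [X → F . g], [X → F .] }  — shift, reduce
  I16: { [Y → C X . n] }  — shift
  I17: { [Y → C X n .] }  — reduce
  I18: { [X → F g .] }  — reduce

I6 contains complete items [C → g g g .], [F → g .] — reduce-reduce conflict.
I12 contains complete items [F → g .], [Y → g .] — reduce-reduce conflict.

Answer: Yes — I6: [C → g g g .] vs [F → g .]; I12: [F → g .] vs [Y → g .]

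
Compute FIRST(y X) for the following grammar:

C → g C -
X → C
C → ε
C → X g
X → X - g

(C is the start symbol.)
{ 'y' }

To compute FIRST(y X), process the symbols left to right:
Symbol y is a terminal. Add 'y' and stop.
FIRST(y X) = { 'y' }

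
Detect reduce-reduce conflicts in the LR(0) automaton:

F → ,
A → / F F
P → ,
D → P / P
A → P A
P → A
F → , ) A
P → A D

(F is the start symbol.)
A reduce-reduce conflict occurs when an LR(0) state has two complete items [A → α .] and [B → β .] — both call for a reduction, and with no lookahead the parser cannot choose between them.

Augment with F' → F and build the canonical LR(0) collection (I0 = CLOSURE({[F' → . F]}), then GOTO on every symbol after a dot until no new states appear). It has 17 states:
  I0: { [F → . , ) A], [F → . ,], [F' → . F] }  — shift
  I1: { [F → , . ) A], [F → , .] }  — shift, reduce
  I2: { [F' → F .] }  — accept
  I3: { [A → . / F F], [A → . P A], [F → , ) . A], [P → . ,], [P → . A D], [P → . A] }  — shift
  I4: { [P → , .] }  — reduce
  I5: { [A → / . F F], [F → . , ) A], [F → . ,] }  — shift
  I6: { [A → . / F F], [A → . P A], [D → . P / P], [F → , ) A .], [P → . ,], [P → . A D], [P → . A], [P → A . D], [P → A .] }  — shift, 2 reduces
  I7: { [A → . / F F], [A → . P A], [A → P . A], [P → . ,], [P → . A D], [P → . A] }  — shift
  I8: { [A → . / F F], [A → . P A], [A → P A .], [D → . P / P], [P → . ,], [P → . A D], [P → . A], [P → A . D], [P → A .] }  — shift, 2 reduces
  I9: { [A → . / F F], [A → . P A], [D → . P / P], [P → . ,], [P → . A D], [P → . A], [P → A . D], [P → A .] }  — shift, reduce
  I10: { [P → A D .] }  — reduce
  I11: { [A → . / F F], [A → . P A], [A → P . A], [D → P . / P], [P → . ,], [P → . A D], [P → . A] }  — shift
  I12: { [A → . / F F], [A → . P A], [A → / . F F], [D → P / . P], [F → . , ) A], [F → . ,], [P → . ,], [P → . A D], [P → . A] }  — shift
  I13: { [F → , . ) A], [F → , .], [P → , .] }  — shift, 2 reduces
  I14: { [A → / F . F], [F → . , ) A], [F → . ,] }  — shift
  I15: { [A → . / F F], [A → . P A], [A → P . A], [D → P / P .], [P → . ,], [P → . A D], [P → . A] }  — shift, reduce
  I16: { [A → / F F .] }  — reduce

I6 contains complete items [F → , ) A .], [P → A .] — reduce-reduce conflict.
I8 contains complete items [A → P A .], [P → A .] — reduce-reduce conflict.
I13 contains complete items [F → , .], [P → , .] — reduce-reduce conflict.

Answer: Yes — I6: [F → , ) A .] vs [P → A .]; I8: [A → P A .] vs [P → A .]; I13: [F → , .] vs [P → , .]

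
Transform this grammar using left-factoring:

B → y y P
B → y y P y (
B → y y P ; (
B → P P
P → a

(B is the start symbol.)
Left-factoring transforms A → αβ₁ | αβ₂ into A → αA' and A' → β₁ | β₂
(α is the longest common prefix among the alternatives). Repeat until
no nonterminal has two alternatives with a common prefix.

Round 1: B has alternatives sharing prefix 'y y P'. Introduce B': B → y y P B'
  Add: B' → ε
  Add: B' → y (
  Add: B' → ; (

No remaining common prefixes — done.

Resulting grammar:
B → y y P B'
B' → ε
B' → y (
B' → ; (
B → P P
P → a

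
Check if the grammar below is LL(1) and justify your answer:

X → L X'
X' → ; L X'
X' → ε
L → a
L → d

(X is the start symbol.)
Yes, the grammar is LL(1).

Relevant sets:
  FOLLOW(X') = { $ }

For X':
  PREDICT(X' → ';' L X') = { ';' }
  PREDICT(X' → ε) = { $ }
For L:
  PREDICT(L → a) = { 'a' }
  PREDICT(L → d) = { 'd' }
X has a single production, so nothing to check there.

All predict sets are disjoint. The grammar IS LL(1).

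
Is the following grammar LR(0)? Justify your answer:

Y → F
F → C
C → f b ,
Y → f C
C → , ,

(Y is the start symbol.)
A grammar is LR(0) if no state in the canonical LR(0) collection has:
  - both a shift item (dot before a terminal) and a complete item (shift-reduce conflict), or
  - two or more complete items (reduce-reduce conflict; the accept item [Y' → Y .] counts as a complete item here).

Augment with Y' → Y and build the canonical LR(0) collection (I0 = CLOSURE({[Y' → . Y]}), then GOTO on every symbol after a dot until no new states appear). It has 11 states:
  I0: { [C → . , ,], [C → . f b ,], [F → . C], [Y → . F], [Y → . f C], [Y' → . Y] }  — shift
  I1: { [C → , . ,] }  — shift
  I2: { [F → C .] }  — reduce
  I3: { [Y → F .] }  — reduce
  I4: { [Y' → Y .] }  — accept
  I5: { [C → . , ,], [C → . f b ,], [C → f . b ,], [Y → f . C] }  — shift
  I6: { [Y → f C .] }  — reduce
  I7: { [C → f b . ,] }  — shift
  I8: { [C → f . b ,] }  — shift
  I9: { [C → f b , .] }  — reduce
  I10: { [C → , , .] }  — reduce

Every state is either a pure shift/goto state or contains exactly one complete item and nothing to shift — no conflicts. The grammar is LR(0).

Answer: Yes, the grammar is LR(0)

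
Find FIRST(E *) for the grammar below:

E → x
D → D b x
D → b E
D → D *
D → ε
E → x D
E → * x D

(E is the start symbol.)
FIRST sets of the non-terminals involved (from the grammar, by fixed-point iteration):
  FIRST(E) = { '*', 'x' }

To compute FIRST(E *), process the symbols left to right:
Symbol E is a non-terminal. Add FIRST(E) \ {ε} = { '*', 'x' }
E is not nullable (ε ∉ FIRST(E)), so stop here.
FIRST(E *) = { '*', 'x' }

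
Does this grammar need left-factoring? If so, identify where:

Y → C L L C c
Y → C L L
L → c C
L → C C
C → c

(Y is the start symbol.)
Left-factoring is needed when two productions for the same non-terminal
share a common prefix on the right-hand side.

Productions for Y:
  Y → C L L C c
  Y → C L L
Productions for L:
  L → c C
  L → C C

Found common prefix 'C L L' in productions for Y

Answer: Yes, Y has productions with common prefix 'C L L'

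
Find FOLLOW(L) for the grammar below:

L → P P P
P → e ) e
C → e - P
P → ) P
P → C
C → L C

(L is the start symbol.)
{ $, ')', 'e' }

To compute FOLLOW(L), find every occurrence of L on a right-hand side N → α L β: add FIRST(β) \ {ε}, and if β is empty or nullable also add FOLLOW(N). Iterate to a fixed point.

L is the start symbol, so $ ∈ FOLLOW(L).
In C → L C: L is followed by C, add FIRST(C) \ {ε} = { ')', 'e' }

Taking the union: FOLLOW(L) = { $, ')', 'e' }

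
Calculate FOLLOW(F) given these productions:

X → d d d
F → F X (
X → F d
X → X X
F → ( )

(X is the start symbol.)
{ '(', 'd' }

To compute FOLLOW(F), find every occurrence of F on a right-hand side N → α F β: add FIRST(β) \ {ε}, and if β is empty or nullable also add FOLLOW(N). Iterate to a fixed point.

In F → F X (: F is followed by X '(', add FIRST(X '(') \ {ε} = { '(', 'd' }
In X → F d: F is followed by d, add FIRST(d) \ {ε} = { 'd' }

Taking the union: FOLLOW(F) = { '(', 'd' }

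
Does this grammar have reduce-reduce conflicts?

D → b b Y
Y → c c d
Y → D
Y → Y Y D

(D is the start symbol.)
Yes — I10: [Y → D .] vs [Y → Y Y D .]

Augment with D' → D and build the canonical LR(0) collection (I0 = CLOSURE({[D' → . D]}), then GOTO on every symbol after a dot until no new states appear). It has 11 states:
  I0: { [D → . b b Y], [D' → . D] }  — shift
  I1: { [D' → D .] }  — accept
  I2: { [D → b . b Y] }  — shift
  I3: { [D → . b b Y], [D → b b . Y], [Y → . D], [Y → . Y Y D], [Y → . c c d] }  — shift
  I4: { [Y → D .] }  — reduce
  I5: { [D → . b b Y], [D → b b Y .], [Y → . D], [Y → . Y Y D], [Y → . c c d], [Y → Y . Y D] }  — shift, reduce
  I6: { [Y → c . c d] }  — shift
  I7: { [Y → c c . d] }  — shift
  I8: { [Y → c c d .] }  — reduce
  I9: { [D → . b b Y], [Y → . D], [Y → . Y Y D], [Y → . c c d], [Y → Y . Y D], [Y → Y Y . D] }  — shift
  I10: { [Y → D .], [Y → Y Y D .] }  — 2 reduces

I10 contains complete items [Y → D .], [Y → Y Y D .] — reduce-reduce conflict.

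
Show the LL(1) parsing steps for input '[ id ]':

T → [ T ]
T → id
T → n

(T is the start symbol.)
LL(1) parsing maintains a stack (initially the start symbol over $) and the input. At each step: if the stack top is a terminal, match it against the current input token; if it is a non-terminal N, replace it with the RHS of M[N, lookahead] (the unique production whose predict set contains the lookahead).

Stack is shown with the top on the left.

Stack    Input     Action
-------------------------
T $      [ id ] $  output T → [ T ]
[ T ] $  [ id ] $  match '['
T ] $    id ] $    output T → id
id ] $   id ] $    match 'id'
] $      ] $       match ']'
$        $         accept

The string is accepted.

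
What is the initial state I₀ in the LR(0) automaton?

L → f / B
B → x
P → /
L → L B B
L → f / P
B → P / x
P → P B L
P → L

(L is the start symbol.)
{ [L → . L B B], [L → . f / B], [L → . f / P], [L' → . L] }

First, augment the grammar with L' → L
I₀ = CLOSURE({ [L' → . L] }):
  [L' → . L] has the dot before L: add [L → . f / B], [L → . L B B], [L → . f / P]
No further items can be added.

I₀ = { [L → . L B B], [L → . f / B], [L → . f / P], [L' → . L] }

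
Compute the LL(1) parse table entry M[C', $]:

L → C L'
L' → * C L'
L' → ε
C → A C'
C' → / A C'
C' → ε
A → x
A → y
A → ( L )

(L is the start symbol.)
To find M[C', $], we find productions for C' where $ is in the predict set (PREDICT(N → α) = (FIRST(α) \ {ε}) ∪ (FOLLOW(N) if α ⇒* ε)).

Relevant sets:
  FOLLOW(C') = { $, ')', '*' }

C' → / A C': PREDICT = { '/' }
C' → ε: PREDICT = { $, ')', '*' }
  $ is in predict set, so this production goes in M[C', $]

M[C', $] = C' → ε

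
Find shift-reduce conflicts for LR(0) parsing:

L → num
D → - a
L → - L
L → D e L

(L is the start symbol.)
No shift-reduce conflicts

Augment with L' → L and build the canonical LR(0) collection (I0 = CLOSURE({[L' → . L]}), then GOTO on every symbol after a dot until no new states appear). It has 9 states:
  I0: { [D → . - a], [L → . - L], [L → . D e L], [L → . num], [L' → . L] }  — shift
  I1: { [D → - . a], [D → . - a], [L → - . L], [L → . - L], [L → . D e L], [L → . num] }  — shift
  I2: { [L → D . e L] }  — shift
  I3: { [L' → L .] }  — accept
  I4: { [L → num .] }  — reduce
  I5: { [D → . - a], [L → . - L], [L → . D e L], [L → . num], [L → D e . L] }  — shift
  I6: { [L → D e L .] }  — reduce
  I7: { [L → - L .] }  — reduce
  I8: { [D → - a .] }  — reduce

No state contains both a complete item and a shift item.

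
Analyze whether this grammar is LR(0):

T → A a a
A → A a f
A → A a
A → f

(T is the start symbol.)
No. Shift-reduce conflict between [A → A a .] and [A → A a . f]

A grammar is LR(0) if no state in the canonical LR(0) collection has:
  - both a shift item (dot before a terminal) and a complete item (shift-reduce conflict), or
  - two or more complete items (reduce-reduce conflict; the accept item [T' → T .] counts as a complete item here).

Augment with T' → T and build the canonical LR(0) collection (I0 = CLOSURE({[T' → . T]}), then GOTO on every symbol after a dot until no new states appear). It has 7 states:
  I0: { [A → . A a f], [A → . A a], [A → . f], [T → . A a a], [T' → . T] }  — shift
  I1: { [A → A . a f], [A → A . a], [T → A . a a] }  — shift
  I2: { [T' → T .] }  — accept
  I3: { [A → f .] }  — reduce
  I4: { [A → A a . f], [A → A a .], [T → A a . a] }  — shift, reduce
  I5: { [T → A a a .] }  — reduce
  I6: { [A → A a f .] }  — reduce

Conflict in state I4:
  Shift-reduce conflict between [A → A a .] and [A → A a . f]
So the grammar is NOT LR(0).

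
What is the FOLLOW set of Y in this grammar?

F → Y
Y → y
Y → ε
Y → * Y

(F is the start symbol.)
{ $ }

To compute FOLLOW(Y), find every occurrence of Y on a right-hand side N → α Y β: add FIRST(β) \ {ε}, and if β is empty or nullable also add FOLLOW(N). Iterate to a fixed point.

In F → Y: Y is at the end, add FOLLOW(F)
In Y → * Y: Y is at the end; this adds FOLLOW(Y) to itself — nothing new

The FOLLOW sets referred to above (computed the same way, to a fixed point):
  FOLLOW(F) = { $ }

Taking the union: FOLLOW(Y) = { $ }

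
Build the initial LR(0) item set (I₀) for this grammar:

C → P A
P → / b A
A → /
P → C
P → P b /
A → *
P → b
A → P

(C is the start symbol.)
{ [C → . P A], [C' → . C], [P → . / b A], [P → . C], [P → . P b /], [P → . b] }

First, augment the grammar with C' → C
I₀ = CLOSURE({ [C' → . C] }):
  [C' → . C] has the dot before C: add [C → . P A]
  [C → . P A] has the dot before P: add [P → . / b A], [P → . C], [P → . P b /], [P → . b]
No further items can be added.

I₀ = { [C → . P A], [C' → . C], [P → . / b A], [P → . C], [P → . P b /], [P → . b] }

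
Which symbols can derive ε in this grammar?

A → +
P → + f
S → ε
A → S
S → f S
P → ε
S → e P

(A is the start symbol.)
{ 'A', 'P', 'S' }

A non-terminal is nullable if it can derive ε (the empty string): either it has an ε-production, or it has a production whose right-hand side consists entirely of nullable non-terminals.

ε-productions: S → ε, P → ε
So S, P are immediately nullable.
A → S: every symbol on the right is nullable, so A is nullable too.
Every non-terminal is now nullable.
Nullable = { 'A', 'P', 'S' }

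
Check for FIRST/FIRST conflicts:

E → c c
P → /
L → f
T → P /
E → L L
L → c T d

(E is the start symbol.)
FIRST sets of the non-terminals at (or reachable through a nullable prefix from) the front of some alternative:
  FIRST(L) = { 'c', 'f' }

Productions for E:
  E → c c: FIRST = { 'c' }
  E → L L: FIRST = { 'c', 'f' }
Productions for L:
  L → f: FIRST = { 'f' }
  L → c T d: FIRST = { 'c' }
P, T have only one production, so no FIRST/FIRST conflict is possible there.

Conflict for E: E → c c and E → L L
  Overlap: { 'c' }

Answer: Yes. E → c c / E → L L on { 'c' }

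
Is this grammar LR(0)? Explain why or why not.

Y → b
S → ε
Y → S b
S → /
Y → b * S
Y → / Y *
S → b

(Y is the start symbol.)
Augment with Y' → Y and build the canonical LR(0) collection (I0 = CLOSURE({[Y' → . Y]}), then GOTO on every symbol after a dot until no new states appear). It has 12 states:
  I0: { [S → . /], [S → . b], [S → .], [Y → . / Y *], [Y → . S b], [Y → . b * S], [Y → . b], [Y' → . Y] }  — shift, reduce
  I1: { [S → . /], [S → . b], [S → .], [S → / .], [Y → . / Y *], [Y → . S b], [Y → . b * S], [Y → . b], [Y → / . Y *] }  — shift, 2 reduces
  I2: { [Y → S . b] }  — shift
  I3: { [Y' → Y .] }  — accept
  I4: { [S → b .], [Y → b . * S], [Y → b .] }  — shift, 2 reduces
  I5: { [S → . /], [S → . b], [S → .], [Y → b * . S] }  — shift, reduce
  I6: { [S → / .] }  — reduce
  I7: { [Y → b * S .] }  — reduce
  I8: { [S → b .] }  — reduce
  I9: { [Y → S b .] }  — reduce
  I10: { [Y → / Y . *] }  — shift
  I11: { [Y → / Y * .] }  — reduce

Conflict in state I0:
  Shift-reduce conflict between [S → .] and [S → . /]
So the grammar is NOT LR(0).

Answer: No. Shift-reduce conflict between [S → .] and [S → . /]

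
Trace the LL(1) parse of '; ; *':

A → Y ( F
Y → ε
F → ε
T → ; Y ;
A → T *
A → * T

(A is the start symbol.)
Stack is shown with the top on the left.

Stack      Input    Action
--------------------------
A $        ; ; * $  output A → T *
T * $      ; ; * $  output T → ; Y ;
; Y ; * $  ; ; * $  match ';'
Y ; * $    ; * $    output Y → ε
; * $      ; * $    match ';'
* $        * $      match '*'
$          $        accept

The string is accepted.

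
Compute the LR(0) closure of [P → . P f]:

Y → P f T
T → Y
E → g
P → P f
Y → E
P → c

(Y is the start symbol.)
{ [P → . P f], [P → . c] }

Start with: [P → . P f]
  [P → . P f] has the dot before P: add [P → . c]
No further items can be added.

CLOSURE = { [P → . P f], [P → . c] }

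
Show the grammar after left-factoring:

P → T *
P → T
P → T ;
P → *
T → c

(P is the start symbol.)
P → T P'
P' → *
P' → ε
P' → ;
P → *
T → c

Left-factoring transforms A → αβ₁ | αβ₂ into A → αA' and A' → β₁ | β₂
(α is the longest common prefix among the alternatives). Repeat until
no nonterminal has two alternatives with a common prefix.

Round 1: P has alternatives sharing prefix 'T'. Introduce P': P → T P'
  Add: P' → *
  Add: P' → ε
  Add: P' → ;

No remaining common prefixes — done.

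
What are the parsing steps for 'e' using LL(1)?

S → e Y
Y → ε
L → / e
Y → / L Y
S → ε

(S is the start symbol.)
LL(1) parsing maintains a stack (initially the start symbol over $) and the input. At each step: if the stack top is a terminal, match it against the current input token; if it is a non-terminal N, replace it with the RHS of M[N, lookahead] (the unique production whose predict set contains the lookahead).

Stack is shown with the top on the left.

Stack  Input  Action
--------------------
S $    e $    output S → e Y
e Y $  e $    match 'e'
Y $    $      output Y → ε
$      $      accept

The string is accepted.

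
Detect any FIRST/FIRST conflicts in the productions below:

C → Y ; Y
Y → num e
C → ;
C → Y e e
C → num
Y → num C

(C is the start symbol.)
Yes. C → Y ';' Y / C → Y e e on { 'num' }; C → Y ';' Y / C → num on { 'num' }; C → Y e e / C → num on { 'num' }; Y → num e / Y → num C on { 'num' }

A FIRST/FIRST conflict occurs when two productions N → α and N → β for the same non-terminal have FIRST(α) ∩ FIRST(β) ≠ ∅ (with ε ∈ FIRST of a nullable right-hand side, so two nullable alternatives also conflict).

FIRST sets of the non-terminals at (or reachable through a nullable prefix from) the front of some alternative:
  FIRST(Y) = { 'num' }

Productions for C:
  C → Y ; Y: FIRST = { 'num' }
  C → ;: FIRST = { ';' }
  C → Y e e: FIRST = { 'num' }
  C → num: FIRST = { 'num' }
Productions for Y:
  Y → num e: FIRST = { 'num' }
  Y → num C: FIRST = { 'num' }

Conflict for C: C → Y ; Y and C → Y e e
  Overlap: { 'num' }
Conflict for C: C → Y ; Y and C → num
  Overlap: { 'num' }
Conflict for C: C → Y e e and C → num
  Overlap: { 'num' }
Conflict for Y: Y → num e and Y → num C
  Overlap: { 'num' }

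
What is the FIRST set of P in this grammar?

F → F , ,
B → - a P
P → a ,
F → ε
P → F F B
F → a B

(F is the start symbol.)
{ ',', '-', 'a' }

To compute FIRST(P), examine every production with P on the left-hand side, reading each right-hand side left to right until a non-nullable symbol is reached.

FIRST sets of the other non-terminals involved (by the same procedure, iterated to a fixed point):
  FIRST(F) = { ',', 'a', ε }
  FIRST(B) = { '-' }

From P → a ,:
  - a is a terminal: add 'a' and stop
From P → F F B:
  - F is a non-terminal: add FIRST(F) \ {ε} = { ',', 'a' }
    F is nullable, so continue to the next symbol
  - F is a non-terminal: add FIRST(F) \ {ε} = { ',', 'a' }
    F is nullable, so continue to the next symbol
  - B is a non-terminal: add FIRST(B) \ {ε} = { '-' }
    B is not nullable, so stop

Collecting: FIRST(P) = { ',', '-', 'a' }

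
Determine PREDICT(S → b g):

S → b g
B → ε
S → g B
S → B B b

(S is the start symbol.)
PREDICT(S → b g) = (FIRST(RHS) \ {ε}) ∪ (FOLLOW(S) if ε ∈ FIRST(RHS), i.e. RHS ⇒* ε)
FIRST(b g) = { 'b' }
ε ∉ FIRST(b g), so FOLLOW(S) is not added.
PREDICT(S → b g) = { 'b' }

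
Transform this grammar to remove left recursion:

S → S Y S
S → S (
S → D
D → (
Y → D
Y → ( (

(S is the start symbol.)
S → D S'
S' → Y S S'
S' → ( S'
S' → ε
D → (
Y → D
Y → ( (

S is directly left-recursive. The standard transformation for
  A → A α₁ | ... | A α_m | β₁ | ... | β_n
is
  A  → β₁ A' | ... | β_n A'
  A' → α₁ A' | ... | α_m A' | ε

S → D becomes S → D S'
S → S Y S becomes S' → Y S S'
S → S ( becomes S' → ( S'
Add S' → ε

Productions for other non-terminals are unchanged:
  D → (
  Y → D
  Y → ( (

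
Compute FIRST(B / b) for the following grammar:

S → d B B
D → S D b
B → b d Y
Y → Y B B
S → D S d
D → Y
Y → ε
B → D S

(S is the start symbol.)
FIRST sets of the non-terminals involved (from the grammar, by fixed-point iteration):
  FIRST(B) = { 'b', 'd' }

To compute FIRST(B / b), process the symbols left to right:
Symbol B is a non-terminal. Add FIRST(B) \ {ε} = { 'b', 'd' }
B is not nullable (ε ∉ FIRST(B)), so stop here.
FIRST(B / b) = { 'b', 'd' }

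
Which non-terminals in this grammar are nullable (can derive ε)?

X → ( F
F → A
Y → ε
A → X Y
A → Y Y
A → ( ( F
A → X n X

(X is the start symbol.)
A non-terminal is nullable if it can derive ε (the empty string): either it has an ε-production, or it has a production whose right-hand side consists entirely of nullable non-terminals.

ε-productions: Y → ε
So Y is immediately nullable.
A → Y Y: every symbol on the right is nullable, so A is nullable too.
F → A: every symbol on the right is nullable, so F is nullable too.
No further non-terminal can be added: every production for the remaining non-terminals contains a terminal or a non-nullable non-terminal.
Nullable = { 'A', 'F', 'Y' }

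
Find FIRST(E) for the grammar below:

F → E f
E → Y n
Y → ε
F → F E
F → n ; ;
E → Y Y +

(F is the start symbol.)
{ '+', 'n' }

FIRST sets of the other non-terminals involved (by the same procedure, iterated to a fixed point):
  FIRST(Y) = { ε }

From E → Y n:
  - Y is a non-terminal: add FIRST(Y) \ {ε} = { }
    Y is nullable, so continue to the next symbol
  - n is a terminal: add 'n' and stop
From E → Y Y +:
  - Y is a non-terminal: add FIRST(Y) \ {ε} = { }
    Y is nullable, so continue to the next symbol
  - Y is a non-terminal: add FIRST(Y) \ {ε} = { }
    Y is nullable, so continue to the next symbol
  - '+' is a terminal: add '+' and stop

Collecting: FIRST(E) = { '+', 'n' }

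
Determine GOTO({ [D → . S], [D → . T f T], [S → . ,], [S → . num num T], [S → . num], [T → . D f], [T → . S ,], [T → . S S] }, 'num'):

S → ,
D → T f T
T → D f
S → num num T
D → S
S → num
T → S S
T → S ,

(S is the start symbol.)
GOTO(I, 'num') = CLOSURE({ [A → αX.β] : [A → α.Xβ] ∈ I, X = 'num' })

Items with dot before 'num', with the dot advanced:
  [S → . num] → [S → num .]
  [S → . num num T] → [S → num . num T]
Closure adds nothing (no advanced item has the dot before a non-terminal).

GOTO = { [S → num . num T], [S → num .] }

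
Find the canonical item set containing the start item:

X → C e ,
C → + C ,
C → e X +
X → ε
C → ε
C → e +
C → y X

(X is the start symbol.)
{ [C → . + C ,], [C → . e +], [C → . e X +], [C → . y X], [C → .], [X → . C e ,], [X → .], [X' → . X] }

First, augment the grammar with X' → X
I₀ = CLOSURE({ [X' → . X] }):
  [X' → . X] has the dot before X: add [X → . C e ,], [X → .]
  [X → . C e ,] has the dot before C: add [C → . + C ,], [C → . e X +], [C → .], [C → . e +], [C → . y X]
No further items can be added.

I₀ = { [C → . + C ,], [C → . e +], [C → . e X +], [C → . y X], [C → .], [X → . C e ,], [X → .], [X' → . X] }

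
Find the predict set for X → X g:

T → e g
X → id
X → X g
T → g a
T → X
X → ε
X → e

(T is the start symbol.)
PREDICT(X → X g) = (FIRST(RHS) \ {ε}) ∪ (FOLLOW(X) if ε ∈ FIRST(RHS), i.e. RHS ⇒* ε)
FIRST(X) = { 'e', 'g', 'id', ε }
FIRST(X g) = { 'e', 'g', 'id' }
ε ∉ FIRST(X g), so FOLLOW(X) is not added.
PREDICT(X → X g) = { 'e', 'g', 'id' }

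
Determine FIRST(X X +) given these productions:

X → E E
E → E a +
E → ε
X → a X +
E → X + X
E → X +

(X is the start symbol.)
{ '+', 'a' }

FIRST sets of the non-terminals involved (from the grammar, by fixed-point iteration):
  FIRST(X) = { '+', 'a', ε }

To compute FIRST(X X +), process the symbols left to right:
Symbol X is a non-terminal. Add FIRST(X) \ {ε} = { '+', 'a' }
X is nullable (ε ∈ FIRST(X)), continue to the next symbol.
Symbol X is a non-terminal. Add FIRST(X) \ {ε} = { '+', 'a' }
X is nullable (ε ∈ FIRST(X)), continue to the next symbol.
Symbol + is a terminal. Add '+' and stop.
FIRST(X X +) = { '+', 'a' }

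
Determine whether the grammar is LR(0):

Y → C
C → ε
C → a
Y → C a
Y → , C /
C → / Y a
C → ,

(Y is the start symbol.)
No. Shift-reduce conflict between [C → .] and [C → . ,]

Augment with Y' → Y and build the canonical LR(0) collection (I0 = CLOSURE({[Y' → . Y]}), then GOTO on every symbol after a dot until no new states appear). It has 12 states:
  I0: { [C → . ,], [C → . / Y a], [C → . a], [C → .], [Y → . , C /], [Y → . C a], [Y → . C], [Y' → . Y] }  — shift, reduce
  I1: { [C → , .], [C → . ,], [C → . / Y a], [C → . a], [C → .], [Y → , . C /] }  — shift, 2 reduces
  I2: { [C → . ,], [C → . / Y a], [C → . a], [C → .], [C → / . Y a], [Y → . , C /], [Y → . C a], [Y → . C] }  — shift, reduce
  I3: { [Y → C . a], [Y → C .] }  — shift, reduce
  I4: { [Y' → Y .] }  — accept
  I5: { [C → a .] }  — reduce
  I6: { [Y → C a .] }  — reduce
  I7: { [C → / Y . a] }  — shift
  I8: { [C → / Y a .] }  — reduce
  I9: { [C → , .] }  — reduce
  I10: { [Y → , C . /] }  — shift
  I11: { [Y → , C / .] }  — reduce

Conflict in state I0:
  Shift-reduce conflict between [C → .] and [C → . ,]
So the grammar is NOT LR(0).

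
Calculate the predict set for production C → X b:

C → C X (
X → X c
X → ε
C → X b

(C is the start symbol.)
{ 'b', 'c' }

PREDICT(C → X b) = (FIRST(RHS) \ {ε}) ∪ (FOLLOW(C) if ε ∈ FIRST(RHS), i.e. RHS ⇒* ε)
FIRST(X) = { 'c', ε }
FIRST(X b) = { 'b', 'c' }
ε ∉ FIRST(X b), so FOLLOW(C) is not added.
PREDICT(C → X b) = { 'b', 'c' }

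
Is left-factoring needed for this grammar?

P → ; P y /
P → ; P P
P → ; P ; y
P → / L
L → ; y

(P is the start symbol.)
Yes, P has productions with common prefix '; P'

Left-factoring is needed when two productions for the same non-terminal
share a common prefix on the right-hand side.

Productions for P:
  P → ; P y /
  P → ; P P
  P → ; P ; y
  P → / L

Found common prefix '; P' in productions for P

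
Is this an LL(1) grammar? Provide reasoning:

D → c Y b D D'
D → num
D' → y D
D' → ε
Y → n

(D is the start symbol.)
No. Predict set conflict for D': { 'y' }

Relevant sets:
  FOLLOW(D') = { $, 'y' }

For D:
  PREDICT(D → c Y b D D') = { 'c' }
  PREDICT(D → num) = { 'num' }
For D':
  PREDICT(D' → y D) = { 'y' }
  PREDICT(D' → ε) = { $, 'y' }
Y has a single production, so nothing to check there.

Conflict found: Predict set conflict for D': { 'y' }
The grammar is NOT LL(1).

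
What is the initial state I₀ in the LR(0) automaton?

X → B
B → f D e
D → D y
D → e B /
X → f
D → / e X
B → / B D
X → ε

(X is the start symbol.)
{ [B → . / B D], [B → . f D e], [X → . B], [X → . f], [X → .], [X' → . X] }

First, augment the grammar with X' → X
I₀ = CLOSURE({ [X' → . X] }):
  [X' → . X] has the dot before X: add [X → . B], [X → . f], [X → .]
  [X → . B] has the dot before B: add [B → . f D e], [B → . / B D]
No further items can be added.

I₀ = { [B → . / B D], [B → . f D e], [X → . B], [X → . f], [X → .], [X' → . X] }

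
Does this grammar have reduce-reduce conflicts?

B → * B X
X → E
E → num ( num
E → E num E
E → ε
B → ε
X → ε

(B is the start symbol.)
Augment with B' → B and build the canonical LR(0) collection (I0 = CLOSURE({[B' → . B]}), then GOTO on every symbol after a dot until no new states appear). It has 11 states:
  I0: { [B → . * B X], [B → .], [B' → . B] }  — shift, reduce
  I1: { [B → * . B X], [B → . * B X], [B → .] }  — shift, reduce
  I2: { [B' → B .] }  — accept
  I3: { [B → * B . X], [E → . E num E], [E → . num ( num], [E → .], [X → . E], [X → .] }  — shift, 2 reduces
  I4: { [E → E . num E], [X → E .] }  — shift, reduce
  I5: { [B → * B X .] }  — reduce
  I6: { [E → num . ( num] }  — shift
  I7: { [E → num ( . num] }  — shift
  I8: { [E → num ( num .] }  — reduce
  I9: { [E → . E num E], [E → . num ( num], [E → .], [E → E num . E] }  — shift, reduce
  I10: { [E → E . num E], [E → E num E .] }  — shift, reduce

I3 contains complete items [E → .], [X → .] — reduce-reduce conflict.

Answer: Yes — I3: [E → .] vs [X → .]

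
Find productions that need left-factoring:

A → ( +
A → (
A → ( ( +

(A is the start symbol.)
Yes, A has productions with common prefix '('

Left-factoring is needed when two productions for the same non-terminal
share a common prefix on the right-hand side.

Productions for A:
  A → ( +
  A → (
  A → ( ( +

Found common prefix '(' in productions for A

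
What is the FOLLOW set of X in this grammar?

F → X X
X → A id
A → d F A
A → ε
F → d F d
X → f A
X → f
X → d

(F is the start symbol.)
{ $, 'd', 'f', 'id' }

To compute FOLLOW(X), find every occurrence of X on a right-hand side N → α X β: add FIRST(β) \ {ε}, and if β is empty or nullable also add FOLLOW(N). Iterate to a fixed point.

In F → X X: X is followed by X, add FIRST(X) \ {ε} = { 'd', 'f', 'id' }
In F → X X: X is at the end, add FOLLOW(F)

The FOLLOW sets referred to above (computed the same way, to a fixed point):
  FOLLOW(F) = { $, 'd', 'f', 'id' }

Taking the union: FOLLOW(X) = { $, 'd', 'f', 'id' }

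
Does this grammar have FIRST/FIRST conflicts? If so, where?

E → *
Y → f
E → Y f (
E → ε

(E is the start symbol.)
No FIRST/FIRST conflicts.

FIRST sets of the non-terminals at (or reachable through a nullable prefix from) the front of some alternative:
  FIRST(Y) = { 'f' }

Productions for E:
  E → *: FIRST = { '*' }
  E → Y f (: FIRST = { 'f' }
  E → ε: FIRST = { ε }
Y has only one production, so no FIRST/FIRST conflict is possible there.

All alternatives of each non-terminal have pairwise disjoint FIRST sets.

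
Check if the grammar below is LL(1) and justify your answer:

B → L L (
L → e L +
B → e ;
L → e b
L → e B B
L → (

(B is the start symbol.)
No. Predict set conflict for B: { 'e' }

Relevant sets:
  FIRST(L) = { '(', 'e' }

For B:
  PREDICT(B → L L '(') = { '(', 'e' }
  PREDICT(B → e ';') = { 'e' }
For L:
  PREDICT(L → e L '+') = { 'e' }
  PREDICT(L → e b) = { 'e' }
  PREDICT(L → e B B) = { 'e' }
  PREDICT(L → '(') = { '(' }

Conflict found: Predict set conflict for B: { 'e' }
The grammar is NOT LL(1).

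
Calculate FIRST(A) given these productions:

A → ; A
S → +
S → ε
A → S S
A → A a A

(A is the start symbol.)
FIRST sets of the other non-terminals involved (by the same procedure, iterated to a fixed point):
  FIRST(S) = { '+', ε }

From A → ; A:
  - ';' is a terminal: add ';' and stop
From A → S S:
  - S is a non-terminal: add FIRST(S) \ {ε} = { '+' }
    S is nullable, so continue to the next symbol
  - S is a non-terminal: add FIRST(S) \ {ε} = { '+' }
    S is nullable and nothing follows, so the whole right-hand side can vanish: ε ∈ FIRST(A)
From A → A a A:
  - A is the symbol being defined: contributes nothing new
    A is nullable, so continue to the next symbol
  - a is a terminal: add 'a' and stop

Collecting: FIRST(A) = { '+', ';', 'a', ε }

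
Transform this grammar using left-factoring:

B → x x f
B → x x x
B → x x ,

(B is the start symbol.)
Left-factoring transforms A → αβ₁ | αβ₂ into A → αA' and A' → β₁ | β₂
(α is the longest common prefix among the alternatives). Repeat until
no nonterminal has two alternatives with a common prefix.

Round 1: B has alternatives sharing prefix 'x x'. Introduce B': B → x x B'
  Add: B' → f
  Add: B' → x
  Add: B' → ,

No remaining common prefixes — done.

Resulting grammar:
B → x x B'
B' → f
B' → x
B' → ,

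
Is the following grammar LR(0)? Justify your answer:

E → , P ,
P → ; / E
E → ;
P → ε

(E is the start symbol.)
A grammar is LR(0) if no state in the canonical LR(0) collection has:
  - both a shift item (dot before a terminal) and a complete item (shift-reduce conflict), or
  - two or more complete items (reduce-reduce conflict; the accept item [E' → E .] counts as a complete item here).

Augment with E' → E and build the canonical LR(0) collection (I0 = CLOSURE({[E' → . E]}), then GOTO on every symbol after a dot until no new states appear). It has 9 states:
  I0: { [E → . , P ,], [E → . ;], [E' → . E] }  — shift
  I1: { [E → , . P ,], [P → . ; / E], [P → .] }  — shift, reduce
  I2: { [E → ; .] }  — reduce
  I3: { [E' → E .] }  — accept
  I4: { [P → ; . / E] }  — shift
  I5: { [E → , P . ,] }  — shift
  I6: { [E → , P , .] }  — reduce
  I7: { [E → . , P ,], [E → . ;], [P → ; / . E] }  — shift
  I8: { [P → ; / E .] }  — reduce

Conflict in state I1:
  Shift-reduce conflict between [P → .] and [P → . ; / E]
So the grammar is NOT LR(0).

Answer: No. Shift-reduce conflict between [P → .] and [P → . ; / E]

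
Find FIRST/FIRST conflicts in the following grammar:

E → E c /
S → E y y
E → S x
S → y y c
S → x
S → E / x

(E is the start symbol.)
FIRST sets of the non-terminals at (or reachable through a nullable prefix from) the front of some alternative:
  FIRST(E) = { 'x', 'y' }
  FIRST(S) = { 'x', 'y' }

Productions for E:
  E → E c /: FIRST = { 'x', 'y' }
  E → S x: FIRST = { 'x', 'y' }
Productions for S:
  S → E y y: FIRST = { 'x', 'y' }
  S → y y c: FIRST = { 'y' }
  S → x: FIRST = { 'x' }
  S → E / x: FIRST = { 'x', 'y' }

Conflict for E: E → E c / and E → S x
  Overlap: { 'x', 'y' }
Conflict for S: S → E y y and S → y y c
  Overlap: { 'y' }
Conflict for S: S → E y y and S → x
  Overlap: { 'x' }
Conflict for S: S → E y y and S → E / x
  Overlap: { 'x', 'y' }
Conflict for S: S → y y c and S → E / x
  Overlap: { 'y' }
Conflict for S: S → x and S → E / x
  Overlap: { 'x' }

Answer: Yes. E → E c '/' / E → S x on { 'x', 'y' }; S → E y y / S → y y c on { 'y' }; S → E y y / S → x on { 'x' }; S → E y y / S → E '/' x on { 'x', 'y' }; S → y y c / S → E '/' x on { 'y' }; S → x / S → E '/' x on { 'x' }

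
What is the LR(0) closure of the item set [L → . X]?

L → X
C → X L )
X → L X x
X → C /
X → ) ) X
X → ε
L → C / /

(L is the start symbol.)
To compute CLOSURE, for each item [A → α.Bβ] where B is a non-terminal, add [B → .γ] for all productions B → γ; repeat for the newly added items until nothing changes.

Start with: [L → . X]
  [L → . X] has the dot before X: add [X → . L X x], [X → . C /], [X → . ) ) X], [X → .]
  [X → . L X x] has the dot before L: add [L → . C / /]
  [X → . C /] has the dot before C: add [C → . X L )]
No further items can be added.

CLOSURE = { [C → . X L )], [L → . C / /], [L → . X], [X → . ) ) X], [X → . C /], [X → . L X x], [X → .] }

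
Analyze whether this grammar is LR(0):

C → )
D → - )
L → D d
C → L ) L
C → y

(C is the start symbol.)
A grammar is LR(0) if no state in the canonical LR(0) collection has:
  - both a shift item (dot before a terminal) and a complete item (shift-reduce conflict), or
  - two or more complete items (reduce-reduce conflict; the accept item [C' → C .] counts as a complete item here).

Augment with C' → C and build the canonical LR(0) collection (I0 = CLOSURE({[C' → . C]}), then GOTO on every symbol after a dot until no new states appear). It has 11 states:
  I0: { [C → . )], [C → . L ) L], [C → . y], [C' → . C], [D → . - )], [L → . D d] }  — shift
  I1: { [C → ) .] }  — reduce
  I2: { [D → - . )] }  — shift
  I3: { [C' → C .] }  — accept
  I4: { [L → D . d] }  — shift
  I5: { [C → L . ) L] }  — shift
  I6: { [C → y .] }  — reduce
  I7: { [C → L ) . L], [D → . - )], [L → . D d] }  — shift
  I8: { [C → L ) L .] }  — reduce
  I9: { [L → D d .] }  — reduce
  I10: { [D → - ) .] }  — reduce

Every state is either a pure shift/goto state or contains exactly one complete item and nothing to shift — no conflicts. The grammar is LR(0).

Answer: Yes, the grammar is LR(0)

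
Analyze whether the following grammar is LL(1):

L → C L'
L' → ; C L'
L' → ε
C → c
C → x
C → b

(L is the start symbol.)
A grammar is LL(1) if for each non-terminal N with multiple productions, the predict sets of those productions are pairwise disjoint, where PREDICT(N → α) = (FIRST(α) \ {ε}) ∪ (FOLLOW(N) if α ⇒* ε).

Relevant sets:
  FOLLOW(L') = { $ }

For L':
  PREDICT(L' → ';' C L') = { ';' }
  PREDICT(L' → ε) = { $ }
For C:
  PREDICT(C → c) = { 'c' }
  PREDICT(C → x) = { 'x' }
  PREDICT(C → b) = { 'b' }
L has a single production, so nothing to check there.

All predict sets are disjoint. The grammar IS LL(1).

Answer: Yes, the grammar is LL(1).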